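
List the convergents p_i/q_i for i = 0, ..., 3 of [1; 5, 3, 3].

1/1, 6/5, 19/16, 63/53

Using the convergent recurrence p_i = a_i*p_{i-1} + p_{i-2}, q_i = a_i*q_{i-1} + q_{i-2} with p_{-2}=0, p_{-1}=1, q_{-2}=1, q_{-1}=0:
  i=0: a_0=1, p_0 = 1*1 + 0 = 1, q_0 = 1*0 + 1 = 1.
  i=1: a_1=5, p_1 = 5*1 + 1 = 6, q_1 = 5*1 + 0 = 5.
  i=2: a_2=3, p_2 = 3*6 + 1 = 19, q_2 = 3*5 + 1 = 16.
  i=3: a_3=3, p_3 = 3*19 + 6 = 63, q_3 = 3*16 + 5 = 53.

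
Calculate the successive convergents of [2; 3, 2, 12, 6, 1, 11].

Using the convergent recurrence p_i = a_i*p_{i-1} + p_{i-2}, q_i = a_i*q_{i-1} + q_{i-2} with p_{-2}=0, p_{-1}=1, q_{-2}=1, q_{-1}=0:
  i=0: a_0=2, p_0 = 2*1 + 0 = 2, q_0 = 2*0 + 1 = 1.
  i=1: a_1=3, p_1 = 3*2 + 1 = 7, q_1 = 3*1 + 0 = 3.
  i=2: a_2=2, p_2 = 2*7 + 2 = 16, q_2 = 2*3 + 1 = 7.
  i=3: a_3=12, p_3 = 12*16 + 7 = 199, q_3 = 12*7 + 3 = 87.
  i=4: a_4=6, p_4 = 6*199 + 16 = 1210, q_4 = 6*87 + 7 = 529.
  i=5: a_5=1, p_5 = 1*1210 + 199 = 1409, q_5 = 1*529 + 87 = 616.
  i=6: a_6=11, p_6 = 11*1409 + 1210 = 16709, q_6 = 11*616 + 529 = 7305.

2/1, 7/3, 16/7, 199/87, 1210/529, 1409/616, 16709/7305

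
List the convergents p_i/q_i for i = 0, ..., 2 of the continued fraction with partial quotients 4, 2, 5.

4/1, 9/2, 49/11

Using the convergent recurrence p_i = a_i*p_{i-1} + p_{i-2}, q_i = a_i*q_{i-1} + q_{i-2} with p_{-2}=0, p_{-1}=1, q_{-2}=1, q_{-1}=0:
  i=0: a_0=4, p_0 = 4*1 + 0 = 4, q_0 = 4*0 + 1 = 1.
  i=1: a_1=2, p_1 = 2*4 + 1 = 9, q_1 = 2*1 + 0 = 2.
  i=2: a_2=5, p_2 = 5*9 + 4 = 49, q_2 = 5*2 + 1 = 11.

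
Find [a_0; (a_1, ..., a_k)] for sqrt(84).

[9; (6, 18)]

Write x_i = (sqrt(84) + m_i)/d_i with (m_0, d_0) = (0, 1). a_0 = floor(sqrt(84)) = 9, since 9^2 = 81 <= 84 < 100 = 10^2.
Iterate m_{i+1} = d_i*a_i - m_i, d_{i+1} = (84 - m_{i+1}^2)/d_i, a_{i+1} = floor((a_0 + m_{i+1})/d_{i+1}):
  m_1 = 1*9 - 0 = 9, d_1 = (84 - 9^2)/1 = 3/1 = 3, a_1 = floor((9 + 9)/3) = 6.
  m_2 = 3*6 - 9 = 9, d_2 = (84 - 9^2)/3 = 3/3 = 1, a_2 = floor((9 + 9)/1) = 18.
  m_3 = 1*18 - 9 = 9, d_3 = (84 - 9^2)/1 = 3/1 = 3: (m_3, d_3) = (m_1, d_1) = (9, 3), so from here the quotients repeat a_1, a_2; the period length is 2.
Hence the expansion of sqrt(84) is a_0 = 9 followed by the repeating block 6, 18 (period 2).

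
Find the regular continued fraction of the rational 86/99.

[0; 1, 6, 1, 1, 1, 1, 2]

Run the Euclidean algorithm on 86 and 99; the successive quotients are the partial quotients a_0, a_1, ... (each step inverts the fractional part left over by the previous one):
  86 = 0*99 + 86, so a_0 = 0.
  99 = 1*86 + 13, so a_1 = 1.
  86 = 6*13 + 8, so a_2 = 6.
  13 = 1*8 + 5, so a_3 = 1.
  8 = 1*5 + 3, so a_4 = 1.
  5 = 1*3 + 2, so a_5 = 1.
  3 = 1*2 + 1, so a_6 = 1.
  2 = 2*1 + 0, so a_7 = 2.
The remainder reaches 0 after 8 divisions, so the expansion has 8 partial quotients, read off in order.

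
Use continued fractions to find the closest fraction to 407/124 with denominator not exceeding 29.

82/25

Expand x = 407/124 as a continued fraction with the Euclidean algorithm:
  407 = 3*124 + 35, so a_0 = 3.
  124 = 3*35 + 19, so a_1 = 3.
  35 = 1*19 + 16, so a_2 = 1.
  19 = 1*16 + 3, so a_3 = 1.
  16 = 5*3 + 1, so a_4 = 5.
  3 = 3*1 + 0, so a_5 = 3.
so x = [3; 3, 1, 1, 5, 3].
Convergents (p_i = a_i*p_{i-1} + p_{i-2}, q_i = a_i*q_{i-1} + q_{i-2} with p_{-2}=0, p_{-1}=1, q_{-2}=1, q_{-1}=0), until the denominator exceeds 29:
  i=0: a_0=3, p_0 = 3*1 + 0 = 3, q_0 = 3*0 + 1 = 1.
  i=1: a_1=3, p_1 = 3*3 + 1 = 10, q_1 = 3*1 + 0 = 3.
  i=2: a_2=1, p_2 = 1*10 + 3 = 13, q_2 = 1*3 + 1 = 4.
  i=3: a_3=1, p_3 = 1*13 + 10 = 23, q_3 = 1*4 + 3 = 7.
  i=4: a_4=5, p_4 = 5*23 + 13 = 128, q_4 = 5*7 + 4 = 39.
q_4 = 39 > 29, so the last convergent with denominator <= 29 is p_3/q_3 = 23/7.
The closest fraction with denominator <= 29 is either p_3/q_3 or the intermediate fraction (k*p_3 + p_2)/(k*q_3 + q_2) with the largest k >= 1 whose denominator stays <= 29; these approach x as k grows, and every other convergent or intermediate fraction in range is farther away.
Largest k: floor((29 - q_2)/q_3) = floor((29 - 4)/7) = 3.
That gives (3*23 + 13)/(3*7 + 4) = 82/25.
Compare the errors: |x - 23/7| = |407*7 - 23*124|/(124*7) = 3/868, and |x - 82/25| = |407*25 - 82*124|/(124*25) = 7/3100.
Cross-multiplying, 7*868 = 6076 < 9300 = 3*3100, so 7/3100 is smaller: the intermediate fraction 82/25 is closer to x than 23/7.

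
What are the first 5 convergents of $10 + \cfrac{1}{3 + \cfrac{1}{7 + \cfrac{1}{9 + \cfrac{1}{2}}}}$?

10/1, 31/3, 227/22, 2074/201, 4375/424

Using the convergent recurrence p_i = a_i*p_{i-1} + p_{i-2}, q_i = a_i*q_{i-1} + q_{i-2} with p_{-2}=0, p_{-1}=1, q_{-2}=1, q_{-1}=0:
  i=0: a_0=10, p_0 = 10*1 + 0 = 10, q_0 = 10*0 + 1 = 1.
  i=1: a_1=3, p_1 = 3*10 + 1 = 31, q_1 = 3*1 + 0 = 3.
  i=2: a_2=7, p_2 = 7*31 + 10 = 227, q_2 = 7*3 + 1 = 22.
  i=3: a_3=9, p_3 = 9*227 + 31 = 2074, q_3 = 9*22 + 3 = 201.
  i=4: a_4=2, p_4 = 2*2074 + 227 = 4375, q_4 = 2*201 + 22 = 424.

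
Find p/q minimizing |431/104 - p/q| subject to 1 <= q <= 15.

29/7

Expand x = 431/104 as a continued fraction with the Euclidean algorithm:
  431 = 4*104 + 15, so a_0 = 4.
  104 = 6*15 + 14, so a_1 = 6.
  15 = 1*14 + 1, so a_2 = 1.
  14 = 14*1 + 0, so a_3 = 14.
so x = [4; 6, 1, 14].
Convergents (p_i = a_i*p_{i-1} + p_{i-2}, q_i = a_i*q_{i-1} + q_{i-2} with p_{-2}=0, p_{-1}=1, q_{-2}=1, q_{-1}=0), until the denominator exceeds 15:
  i=0: a_0=4, p_0 = 4*1 + 0 = 4, q_0 = 4*0 + 1 = 1.
  i=1: a_1=6, p_1 = 6*4 + 1 = 25, q_1 = 6*1 + 0 = 6.
  i=2: a_2=1, p_2 = 1*25 + 4 = 29, q_2 = 1*6 + 1 = 7.
  i=3: a_3=14, p_3 = 14*29 + 25 = 431, q_3 = 14*7 + 6 = 104.
q_3 = 104 > 15, so the last convergent with denominator <= 15 is p_2/q_2 = 29/7.
The closest fraction with denominator <= 15 is either p_2/q_2 or the intermediate fraction (k*p_2 + p_1)/(k*q_2 + q_1) with the largest k >= 1 whose denominator stays <= 15; these approach x as k grows, and every other convergent or intermediate fraction in range is farther away.
Largest k: floor((15 - q_1)/q_2) = floor((15 - 6)/7) = 1.
That gives (1*29 + 25)/(1*7 + 6) = 54/13.
Compare the errors: |x - 29/7| = |431*7 - 29*104|/(104*7) = 1/728, and |x - 54/13| = |431*13 - 54*104|/(104*13) = 13/1352.
Cross-multiplying, 1*1352 = 1352 < 9464 = 13*728, so 1/728 is smaller: the convergent 29/7 is closer to x than 54/13.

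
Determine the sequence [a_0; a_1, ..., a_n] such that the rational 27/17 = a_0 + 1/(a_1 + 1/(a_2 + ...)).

[1; 1, 1, 2, 3]

Run the Euclidean algorithm on 27 and 17; the successive quotients are the partial quotients a_0, a_1, ... (each step inverts the fractional part left over by the previous one):
  27 = 1*17 + 10, so a_0 = 1.
  17 = 1*10 + 7, so a_1 = 1.
  10 = 1*7 + 3, so a_2 = 1.
  7 = 2*3 + 1, so a_3 = 2.
  3 = 3*1 + 0, so a_4 = 3.
The remainder reaches 0 after 5 divisions, so the expansion has 5 partial quotients, read off in order.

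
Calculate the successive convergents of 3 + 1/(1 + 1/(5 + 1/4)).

3/1, 4/1, 23/6, 96/25

Using the convergent recurrence p_i = a_i*p_{i-1} + p_{i-2}, q_i = a_i*q_{i-1} + q_{i-2} with p_{-2}=0, p_{-1}=1, q_{-2}=1, q_{-1}=0:
  i=0: a_0=3, p_0 = 3*1 + 0 = 3, q_0 = 3*0 + 1 = 1.
  i=1: a_1=1, p_1 = 1*3 + 1 = 4, q_1 = 1*1 + 0 = 1.
  i=2: a_2=5, p_2 = 5*4 + 3 = 23, q_2 = 5*1 + 1 = 6.
  i=3: a_3=4, p_3 = 4*23 + 4 = 96, q_3 = 4*6 + 1 = 25.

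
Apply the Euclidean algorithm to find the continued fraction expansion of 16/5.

Run the Euclidean algorithm on 16 and 5; the successive quotients are the partial quotients a_0, a_1, ... (each step inverts the fractional part left over by the previous one):
  16 = 3*5 + 1, so a_0 = 3.
  5 = 5*1 + 0, so a_1 = 5.
The remainder reaches 0 after 2 divisions, so the expansion has 2 partial quotients, read off in order.

[3; 5]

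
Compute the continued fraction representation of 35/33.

[1; 16, 2]

Run the Euclidean algorithm on 35 and 33; the successive quotients are the partial quotients a_0, a_1, ... (each step inverts the fractional part left over by the previous one):
  35 = 1*33 + 2, so a_0 = 1.
  33 = 16*2 + 1, so a_1 = 16.
  2 = 2*1 + 0, so a_2 = 2.
The remainder reaches 0 after 3 divisions, so the expansion has 3 partial quotients, read off in order.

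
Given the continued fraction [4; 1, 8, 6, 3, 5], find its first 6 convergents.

Using the convergent recurrence p_i = a_i*p_{i-1} + p_{i-2}, q_i = a_i*q_{i-1} + q_{i-2} with p_{-2}=0, p_{-1}=1, q_{-2}=1, q_{-1}=0:
  i=0: a_0=4, p_0 = 4*1 + 0 = 4, q_0 = 4*0 + 1 = 1.
  i=1: a_1=1, p_1 = 1*4 + 1 = 5, q_1 = 1*1 + 0 = 1.
  i=2: a_2=8, p_2 = 8*5 + 4 = 44, q_2 = 8*1 + 1 = 9.
  i=3: a_3=6, p_3 = 6*44 + 5 = 269, q_3 = 6*9 + 1 = 55.
  i=4: a_4=3, p_4 = 3*269 + 44 = 851, q_4 = 3*55 + 9 = 174.
  i=5: a_5=5, p_5 = 5*851 + 269 = 4524, q_5 = 5*174 + 55 = 925.

4/1, 5/1, 44/9, 269/55, 851/174, 4524/925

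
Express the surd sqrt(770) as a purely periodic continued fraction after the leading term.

Write x_i = (sqrt(770) + m_i)/d_i with (m_0, d_0) = (0, 1). a_0 = floor(sqrt(770)) = 27, since 27^2 = 729 <= 770 < 784 = 28^2.
Iterate m_{i+1} = d_i*a_i - m_i, d_{i+1} = (770 - m_{i+1}^2)/d_i, a_{i+1} = floor((a_0 + m_{i+1})/d_{i+1}):
  m_1 = 1*27 - 0 = 27, d_1 = (770 - 27^2)/1 = 41/1 = 41, a_1 = floor((27 + 27)/41) = 1.
  m_2 = 41*1 - 27 = 14, d_2 = (770 - 14^2)/41 = 574/41 = 14, a_2 = floor((27 + 14)/14) = 2.
  m_3 = 14*2 - 14 = 14, d_3 = (770 - 14^2)/14 = 574/14 = 41, a_3 = floor((27 + 14)/41) = 1.
  m_4 = 41*1 - 14 = 27, d_4 = (770 - 27^2)/41 = 41/41 = 1, a_4 = floor((27 + 27)/1) = 54.
  m_5 = 1*54 - 27 = 27, d_5 = (770 - 27^2)/1 = 41/1 = 41: (m_5, d_5) = (m_1, d_1) = (27, 41), so from here the quotients repeat a_1, ..., a_4; the period length is 4.
Hence the expansion of sqrt(770) is a_0 = 27 followed by the repeating block 1, 2, 1, 54 (period 4).

[27; (1, 2, 1, 54)]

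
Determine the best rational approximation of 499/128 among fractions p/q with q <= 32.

Expand x = 499/128 as a continued fraction with the Euclidean algorithm:
  499 = 3*128 + 115, so a_0 = 3.
  128 = 1*115 + 13, so a_1 = 1.
  115 = 8*13 + 11, so a_2 = 8.
  13 = 1*11 + 2, so a_3 = 1.
  11 = 5*2 + 1, so a_4 = 5.
  2 = 2*1 + 0, so a_5 = 2.
so x = [3; 1, 8, 1, 5, 2].
Convergents (p_i = a_i*p_{i-1} + p_{i-2}, q_i = a_i*q_{i-1} + q_{i-2} with p_{-2}=0, p_{-1}=1, q_{-2}=1, q_{-1}=0), until the denominator exceeds 32:
  i=0: a_0=3, p_0 = 3*1 + 0 = 3, q_0 = 3*0 + 1 = 1.
  i=1: a_1=1, p_1 = 1*3 + 1 = 4, q_1 = 1*1 + 0 = 1.
  i=2: a_2=8, p_2 = 8*4 + 3 = 35, q_2 = 8*1 + 1 = 9.
  i=3: a_3=1, p_3 = 1*35 + 4 = 39, q_3 = 1*9 + 1 = 10.
  i=4: a_4=5, p_4 = 5*39 + 35 = 230, q_4 = 5*10 + 9 = 59.
q_4 = 59 > 32, so the last convergent with denominator <= 32 is p_3/q_3 = 39/10.
The closest fraction with denominator <= 32 is either p_3/q_3 or the intermediate fraction (k*p_3 + p_2)/(k*q_3 + q_2) with the largest k >= 1 whose denominator stays <= 32; these approach x as k grows, and every other convergent or intermediate fraction in range is farther away.
Largest k: floor((32 - q_2)/q_3) = floor((32 - 9)/10) = 2.
That gives (2*39 + 35)/(2*10 + 9) = 113/29.
Compare the errors: |x - 39/10| = |499*10 - 39*128|/(128*10) = 2/1280, and |x - 113/29| = |499*29 - 113*128|/(128*29) = 7/3712.
Cross-multiplying, 2*3712 = 7424 < 8960 = 7*1280, so 2/1280 is smaller: the convergent 39/10 is closer to x than 113/29.

39/10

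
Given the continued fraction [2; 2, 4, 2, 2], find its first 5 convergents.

2/1, 5/2, 22/9, 49/20, 120/49

Using the convergent recurrence p_i = a_i*p_{i-1} + p_{i-2}, q_i = a_i*q_{i-1} + q_{i-2} with p_{-2}=0, p_{-1}=1, q_{-2}=1, q_{-1}=0:
  i=0: a_0=2, p_0 = 2*1 + 0 = 2, q_0 = 2*0 + 1 = 1.
  i=1: a_1=2, p_1 = 2*2 + 1 = 5, q_1 = 2*1 + 0 = 2.
  i=2: a_2=4, p_2 = 4*5 + 2 = 22, q_2 = 4*2 + 1 = 9.
  i=3: a_3=2, p_3 = 2*22 + 5 = 49, q_3 = 2*9 + 2 = 20.
  i=4: a_4=2, p_4 = 2*49 + 22 = 120, q_4 = 2*20 + 9 = 49.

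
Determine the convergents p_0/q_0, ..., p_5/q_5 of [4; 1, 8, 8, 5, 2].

Using the convergent recurrence p_i = a_i*p_{i-1} + p_{i-2}, q_i = a_i*q_{i-1} + q_{i-2} with p_{-2}=0, p_{-1}=1, q_{-2}=1, q_{-1}=0:
  i=0: a_0=4, p_0 = 4*1 + 0 = 4, q_0 = 4*0 + 1 = 1.
  i=1: a_1=1, p_1 = 1*4 + 1 = 5, q_1 = 1*1 + 0 = 1.
  i=2: a_2=8, p_2 = 8*5 + 4 = 44, q_2 = 8*1 + 1 = 9.
  i=3: a_3=8, p_3 = 8*44 + 5 = 357, q_3 = 8*9 + 1 = 73.
  i=4: a_4=5, p_4 = 5*357 + 44 = 1829, q_4 = 5*73 + 9 = 374.
  i=5: a_5=2, p_5 = 2*1829 + 357 = 4015, q_5 = 2*374 + 73 = 821.

4/1, 5/1, 44/9, 357/73, 1829/374, 4015/821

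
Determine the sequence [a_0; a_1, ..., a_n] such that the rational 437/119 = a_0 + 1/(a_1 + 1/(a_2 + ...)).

Run the Euclidean algorithm on 437 and 119; the successive quotients are the partial quotients a_0, a_1, ... (each step inverts the fractional part left over by the previous one):
  437 = 3*119 + 80, so a_0 = 3.
  119 = 1*80 + 39, so a_1 = 1.
  80 = 2*39 + 2, so a_2 = 2.
  39 = 19*2 + 1, so a_3 = 19.
  2 = 2*1 + 0, so a_4 = 2.
The remainder reaches 0 after 5 divisions, so the expansion has 5 partial quotients, read off in order.

[3; 1, 2, 19, 2]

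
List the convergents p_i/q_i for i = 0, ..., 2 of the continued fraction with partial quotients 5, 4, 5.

5/1, 21/4, 110/21

Using the convergent recurrence p_i = a_i*p_{i-1} + p_{i-2}, q_i = a_i*q_{i-1} + q_{i-2} with p_{-2}=0, p_{-1}=1, q_{-2}=1, q_{-1}=0:
  i=0: a_0=5, p_0 = 5*1 + 0 = 5, q_0 = 5*0 + 1 = 1.
  i=1: a_1=4, p_1 = 4*5 + 1 = 21, q_1 = 4*1 + 0 = 4.
  i=2: a_2=5, p_2 = 5*21 + 5 = 110, q_2 = 5*4 + 1 = 21.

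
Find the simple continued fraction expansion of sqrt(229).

[15; (7, 1, 1, 7, 30)]

Write x_i = (sqrt(229) + m_i)/d_i with (m_0, d_0) = (0, 1). a_0 = floor(sqrt(229)) = 15, since 15^2 = 225 <= 229 < 256 = 16^2.
Iterate m_{i+1} = d_i*a_i - m_i, d_{i+1} = (229 - m_{i+1}^2)/d_i, a_{i+1} = floor((a_0 + m_{i+1})/d_{i+1}):
  m_1 = 1*15 - 0 = 15, d_1 = (229 - 15^2)/1 = 4/1 = 4, a_1 = floor((15 + 15)/4) = 7.
  m_2 = 4*7 - 15 = 13, d_2 = (229 - 13^2)/4 = 60/4 = 15, a_2 = floor((15 + 13)/15) = 1.
  m_3 = 15*1 - 13 = 2, d_3 = (229 - 2^2)/15 = 225/15 = 15, a_3 = floor((15 + 2)/15) = 1.
  m_4 = 15*1 - 2 = 13, d_4 = (229 - 13^2)/15 = 60/15 = 4, a_4 = floor((15 + 13)/4) = 7.
  m_5 = 4*7 - 13 = 15, d_5 = (229 - 15^2)/4 = 4/4 = 1, a_5 = floor((15 + 15)/1) = 30.
  m_6 = 1*30 - 15 = 15, d_6 = (229 - 15^2)/1 = 4/1 = 4: (m_6, d_6) = (m_1, d_1) = (15, 4), so from here the quotients repeat a_1, ..., a_5; the period length is 5.
Hence the expansion of sqrt(229) is a_0 = 15 followed by the repeating block 7, 1, 1, 7, 30 (period 5).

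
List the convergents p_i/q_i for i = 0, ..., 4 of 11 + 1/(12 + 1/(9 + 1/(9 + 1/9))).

11/1, 133/12, 1208/109, 11005/993, 100253/9046

Using the convergent recurrence p_i = a_i*p_{i-1} + p_{i-2}, q_i = a_i*q_{i-1} + q_{i-2} with p_{-2}=0, p_{-1}=1, q_{-2}=1, q_{-1}=0:
  i=0: a_0=11, p_0 = 11*1 + 0 = 11, q_0 = 11*0 + 1 = 1.
  i=1: a_1=12, p_1 = 12*11 + 1 = 133, q_1 = 12*1 + 0 = 12.
  i=2: a_2=9, p_2 = 9*133 + 11 = 1208, q_2 = 9*12 + 1 = 109.
  i=3: a_3=9, p_3 = 9*1208 + 133 = 11005, q_3 = 9*109 + 12 = 993.
  i=4: a_4=9, p_4 = 9*11005 + 1208 = 100253, q_4 = 9*993 + 109 = 9046.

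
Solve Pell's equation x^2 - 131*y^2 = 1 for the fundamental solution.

First expand sqrt(131) as a continued fraction. With x_i = (sqrt(131) + m_i)/d_i and (m_0, d_0) = (0, 1): a_0 = floor(sqrt(131)) = 11, since 11^2 = 121 <= 131 < 144 = 12^2.
Iterate m_{i+1} = d_i*a_i - m_i, d_{i+1} = (131 - m_{i+1}^2)/d_i, a_{i+1} = floor((a_0 + m_{i+1})/d_{i+1}):
  m_1 = 1*11 - 0 = 11, d_1 = (131 - 11^2)/1 = 10/1 = 10, a_1 = floor((11 + 11)/10) = 2.
  m_2 = 10*2 - 11 = 9, d_2 = (131 - 9^2)/10 = 50/10 = 5, a_2 = floor((11 + 9)/5) = 4.
  m_3 = 5*4 - 9 = 11, d_3 = (131 - 11^2)/5 = 10/5 = 2, a_3 = floor((11 + 11)/2) = 11.
  m_4 = 2*11 - 11 = 11, d_4 = (131 - 11^2)/2 = 10/2 = 5, a_4 = floor((11 + 11)/5) = 4.
  m_5 = 5*4 - 11 = 9, d_5 = (131 - 9^2)/5 = 50/5 = 10, a_5 = floor((11 + 9)/10) = 2.
  m_6 = 10*2 - 9 = 11, d_6 = (131 - 11^2)/10 = 10/10 = 1, a_6 = floor((11 + 11)/1) = 22.
  m_7 = 1*22 - 11 = 11, d_7 = (131 - 11^2)/1 = 10/1 = 10: (m_7, d_7) = (m_1, d_1) = (11, 10), so from here the quotients repeat a_1, ..., a_6; the period length is 6.
So sqrt(131) = [11; (2, 4, 11, 4, 2, 22)] with period length k = 6.
k is even, so the fundamental solution of x^2 - 131y^2 = 1 is (p_{k-1}, q_{k-1}) = (p_5, q_5); compute convergents through index 5.
Convergents (p_i = a_i*p_{i-1} + p_{i-2}, q_i = a_i*q_{i-1} + q_{i-2} with p_{-2}=0, p_{-1}=1, q_{-2}=1, q_{-1}=0):
  i=0: a_0=11, p_0 = 11*1 + 0 = 11, q_0 = 11*0 + 1 = 1.
  i=1: a_1=2, p_1 = 2*11 + 1 = 23, q_1 = 2*1 + 0 = 2.
  i=2: a_2=4, p_2 = 4*23 + 11 = 103, q_2 = 4*2 + 1 = 9.
  i=3: a_3=11, p_3 = 11*103 + 23 = 1156, q_3 = 11*9 + 2 = 101.
  i=4: a_4=4, p_4 = 4*1156 + 103 = 4727, q_4 = 4*101 + 9 = 413.
  i=5: a_5=2, p_5 = 2*4727 + 1156 = 10610, q_5 = 2*413 + 101 = 927.
Check: 10610^2 - 131*927^2 = 112572100 - 112572099 = 1, so (x, y) = (10610, 927) solves the equation, and by the theorem it is the least positive solution.

(x, y) = (10610, 927)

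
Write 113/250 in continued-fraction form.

[0; 2, 4, 1, 2, 2, 3]

Run the Euclidean algorithm on 113 and 250; the successive quotients are the partial quotients a_0, a_1, ... (each step inverts the fractional part left over by the previous one):
  113 = 0*250 + 113, so a_0 = 0.
  250 = 2*113 + 24, so a_1 = 2.
  113 = 4*24 + 17, so a_2 = 4.
  24 = 1*17 + 7, so a_3 = 1.
  17 = 2*7 + 3, so a_4 = 2.
  7 = 2*3 + 1, so a_5 = 2.
  3 = 3*1 + 0, so a_6 = 3.
The remainder reaches 0 after 7 divisions, so the expansion has 7 partial quotients, read off in order.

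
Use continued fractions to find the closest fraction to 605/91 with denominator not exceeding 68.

359/54

Expand x = 605/91 as a continued fraction with the Euclidean algorithm:
  605 = 6*91 + 59, so a_0 = 6.
  91 = 1*59 + 32, so a_1 = 1.
  59 = 1*32 + 27, so a_2 = 1.
  32 = 1*27 + 5, so a_3 = 1.
  27 = 5*5 + 2, so a_4 = 5.
  5 = 2*2 + 1, so a_5 = 2.
  2 = 2*1 + 0, so a_6 = 2.
so x = [6; 1, 1, 1, 5, 2, 2].
Convergents (p_i = a_i*p_{i-1} + p_{i-2}, q_i = a_i*q_{i-1} + q_{i-2} with p_{-2}=0, p_{-1}=1, q_{-2}=1, q_{-1}=0), until the denominator exceeds 68:
  i=0: a_0=6, p_0 = 6*1 + 0 = 6, q_0 = 6*0 + 1 = 1.
  i=1: a_1=1, p_1 = 1*6 + 1 = 7, q_1 = 1*1 + 0 = 1.
  i=2: a_2=1, p_2 = 1*7 + 6 = 13, q_2 = 1*1 + 1 = 2.
  i=3: a_3=1, p_3 = 1*13 + 7 = 20, q_3 = 1*2 + 1 = 3.
  i=4: a_4=5, p_4 = 5*20 + 13 = 113, q_4 = 5*3 + 2 = 17.
  i=5: a_5=2, p_5 = 2*113 + 20 = 246, q_5 = 2*17 + 3 = 37.
  i=6: a_6=2, p_6 = 2*246 + 113 = 605, q_6 = 2*37 + 17 = 91.
q_6 = 91 > 68, so the last convergent with denominator <= 68 is p_5/q_5 = 246/37.
The closest fraction with denominator <= 68 is either p_5/q_5 or the intermediate fraction (k*p_5 + p_4)/(k*q_5 + q_4) with the largest k >= 1 whose denominator stays <= 68; these approach x as k grows, and every other convergent or intermediate fraction in range is farther away.
Largest k: floor((68 - q_4)/q_5) = floor((68 - 17)/37) = 1.
That gives (1*246 + 113)/(1*37 + 17) = 359/54.
Compare the errors: |x - 246/37| = |605*37 - 246*91|/(91*37) = 1/3367, and |x - 359/54| = |605*54 - 359*91|/(91*54) = 1/4914.
Cross-multiplying, 1*3367 = 3367 < 4914 = 1*4914, so 1/4914 is smaller: the intermediate fraction 359/54 is closer to x than 246/37.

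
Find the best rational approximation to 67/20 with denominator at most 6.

Expand x = 67/20 as a continued fraction with the Euclidean algorithm:
  67 = 3*20 + 7, so a_0 = 3.
  20 = 2*7 + 6, so a_1 = 2.
  7 = 1*6 + 1, so a_2 = 1.
  6 = 6*1 + 0, so a_3 = 6.
so x = [3; 2, 1, 6].
Convergents (p_i = a_i*p_{i-1} + p_{i-2}, q_i = a_i*q_{i-1} + q_{i-2} with p_{-2}=0, p_{-1}=1, q_{-2}=1, q_{-1}=0), until the denominator exceeds 6:
  i=0: a_0=3, p_0 = 3*1 + 0 = 3, q_0 = 3*0 + 1 = 1.
  i=1: a_1=2, p_1 = 2*3 + 1 = 7, q_1 = 2*1 + 0 = 2.
  i=2: a_2=1, p_2 = 1*7 + 3 = 10, q_2 = 1*2 + 1 = 3.
  i=3: a_3=6, p_3 = 6*10 + 7 = 67, q_3 = 6*3 + 2 = 20.
q_3 = 20 > 6, so the last convergent with denominator <= 6 is p_2/q_2 = 10/3.
The closest fraction with denominator <= 6 is either p_2/q_2 or the intermediate fraction (k*p_2 + p_1)/(k*q_2 + q_1) with the largest k >= 1 whose denominator stays <= 6; these approach x as k grows, and every other convergent or intermediate fraction in range is farther away.
Largest k: floor((6 - q_1)/q_2) = floor((6 - 2)/3) = 1.
That gives (1*10 + 7)/(1*3 + 2) = 17/5.
Compare the errors: |x - 10/3| = |67*3 - 10*20|/(20*3) = 1/60, and |x - 17/5| = |67*5 - 17*20|/(20*5) = 5/100.
Cross-multiplying, 1*100 = 100 < 300 = 5*60, so 1/60 is smaller: the convergent 10/3 is closer to x than 17/5.

10/3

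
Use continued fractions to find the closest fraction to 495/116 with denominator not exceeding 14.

47/11

Expand x = 495/116 as a continued fraction with the Euclidean algorithm:
  495 = 4*116 + 31, so a_0 = 4.
  116 = 3*31 + 23, so a_1 = 3.
  31 = 1*23 + 8, so a_2 = 1.
  23 = 2*8 + 7, so a_3 = 2.
  8 = 1*7 + 1, so a_4 = 1.
  7 = 7*1 + 0, so a_5 = 7.
so x = [4; 3, 1, 2, 1, 7].
Convergents (p_i = a_i*p_{i-1} + p_{i-2}, q_i = a_i*q_{i-1} + q_{i-2} with p_{-2}=0, p_{-1}=1, q_{-2}=1, q_{-1}=0), until the denominator exceeds 14:
  i=0: a_0=4, p_0 = 4*1 + 0 = 4, q_0 = 4*0 + 1 = 1.
  i=1: a_1=3, p_1 = 3*4 + 1 = 13, q_1 = 3*1 + 0 = 3.
  i=2: a_2=1, p_2 = 1*13 + 4 = 17, q_2 = 1*3 + 1 = 4.
  i=3: a_3=2, p_3 = 2*17 + 13 = 47, q_3 = 2*4 + 3 = 11.
  i=4: a_4=1, p_4 = 1*47 + 17 = 64, q_4 = 1*11 + 4 = 15.
q_4 = 15 > 14, so the last convergent with denominator <= 14 is p_3/q_3 = 47/11.
The closest fraction with denominator <= 14 is either p_3/q_3 or the intermediate fraction (k*p_3 + p_2)/(k*q_3 + q_2) with the largest k >= 1 whose denominator stays <= 14; these approach x as k grows, and every other convergent or intermediate fraction in range is farther away.
Largest k: floor((14 - q_2)/q_3) = floor((14 - 4)/11) = 0.
Since k = 0, no intermediate fraction beyond p_3/q_3 has denominator <= 14, so the convergent 47/11 is the closest (its error is |495*11 - 47*116|/(116*11) = 7/1276).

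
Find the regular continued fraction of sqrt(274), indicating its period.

Write x_i = (sqrt(274) + m_i)/d_i with (m_0, d_0) = (0, 1). a_0 = floor(sqrt(274)) = 16, since 16^2 = 256 <= 274 < 289 = 17^2.
Iterate m_{i+1} = d_i*a_i - m_i, d_{i+1} = (274 - m_{i+1}^2)/d_i, a_{i+1} = floor((a_0 + m_{i+1})/d_{i+1}):
  m_1 = 1*16 - 0 = 16, d_1 = (274 - 16^2)/1 = 18/1 = 18, a_1 = floor((16 + 16)/18) = 1.
  m_2 = 18*1 - 16 = 2, d_2 = (274 - 2^2)/18 = 270/18 = 15, a_2 = floor((16 + 2)/15) = 1.
  m_3 = 15*1 - 2 = 13, d_3 = (274 - 13^2)/15 = 105/15 = 7, a_3 = floor((16 + 13)/7) = 4.
  m_4 = 7*4 - 13 = 15, d_4 = (274 - 15^2)/7 = 49/7 = 7, a_4 = floor((16 + 15)/7) = 4.
  m_5 = 7*4 - 15 = 13, d_5 = (274 - 13^2)/7 = 105/7 = 15, a_5 = floor((16 + 13)/15) = 1.
  m_6 = 15*1 - 13 = 2, d_6 = (274 - 2^2)/15 = 270/15 = 18, a_6 = floor((16 + 2)/18) = 1.
  m_7 = 18*1 - 2 = 16, d_7 = (274 - 16^2)/18 = 18/18 = 1, a_7 = floor((16 + 16)/1) = 32.
  m_8 = 1*32 - 16 = 16, d_8 = (274 - 16^2)/1 = 18/1 = 18: (m_8, d_8) = (m_1, d_1) = (16, 18), so from here the quotients repeat a_1, ..., a_7; the period length is 7.
Hence the expansion of sqrt(274) is a_0 = 16 followed by the repeating block 1, 1, 4, 4, 1, 1, 32 (period 7).

[16; (1, 1, 4, 4, 1, 1, 32)]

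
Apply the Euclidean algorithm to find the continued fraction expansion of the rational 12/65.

[0; 5, 2, 2, 2]

Run the Euclidean algorithm on 12 and 65; the successive quotients are the partial quotients a_0, a_1, ... (each step inverts the fractional part left over by the previous one):
  12 = 0*65 + 12, so a_0 = 0.
  65 = 5*12 + 5, so a_1 = 5.
  12 = 2*5 + 2, so a_2 = 2.
  5 = 2*2 + 1, so a_3 = 2.
  2 = 2*1 + 0, so a_4 = 2.
The remainder reaches 0 after 5 divisions, so the expansion has 5 partial quotients, read off in order.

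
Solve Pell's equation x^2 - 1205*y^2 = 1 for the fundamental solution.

First expand sqrt(1205) as a continued fraction. With x_i = (sqrt(1205) + m_i)/d_i and (m_0, d_0) = (0, 1): a_0 = floor(sqrt(1205)) = 34, since 34^2 = 1156 <= 1205 < 1225 = 35^2.
Iterate m_{i+1} = d_i*a_i - m_i, d_{i+1} = (1205 - m_{i+1}^2)/d_i, a_{i+1} = floor((a_0 + m_{i+1})/d_{i+1}):
  m_1 = 1*34 - 0 = 34, d_1 = (1205 - 34^2)/1 = 49/1 = 49, a_1 = floor((34 + 34)/49) = 1.
  m_2 = 49*1 - 34 = 15, d_2 = (1205 - 15^2)/49 = 980/49 = 20, a_2 = floor((34 + 15)/20) = 2.
  m_3 = 20*2 - 15 = 25, d_3 = (1205 - 25^2)/20 = 580/20 = 29, a_3 = floor((34 + 25)/29) = 2.
  m_4 = 29*2 - 25 = 33, d_4 = (1205 - 33^2)/29 = 116/29 = 4, a_4 = floor((34 + 33)/4) = 16.
  m_5 = 4*16 - 33 = 31, d_5 = (1205 - 31^2)/4 = 244/4 = 61, a_5 = floor((34 + 31)/61) = 1.
  m_6 = 61*1 - 31 = 30, d_6 = (1205 - 30^2)/61 = 305/61 = 5, a_6 = floor((34 + 30)/5) = 12.
  m_7 = 5*12 - 30 = 30, d_7 = (1205 - 30^2)/5 = 305/5 = 61, a_7 = floor((34 + 30)/61) = 1.
  m_8 = 61*1 - 30 = 31, d_8 = (1205 - 31^2)/61 = 244/61 = 4, a_8 = floor((34 + 31)/4) = 16.
  m_9 = 4*16 - 31 = 33, d_9 = (1205 - 33^2)/4 = 116/4 = 29, a_9 = floor((34 + 33)/29) = 2.
  m_10 = 29*2 - 33 = 25, d_10 = (1205 - 25^2)/29 = 580/29 = 20, a_10 = floor((34 + 25)/20) = 2.
  m_11 = 20*2 - 25 = 15, d_11 = (1205 - 15^2)/20 = 980/20 = 49, a_11 = floor((34 + 15)/49) = 1.
  m_12 = 49*1 - 15 = 34, d_12 = (1205 - 34^2)/49 = 49/49 = 1, a_12 = floor((34 + 34)/1) = 68.
  m_13 = 1*68 - 34 = 34, d_13 = (1205 - 34^2)/1 = 49/1 = 49: (m_13, d_13) = (m_1, d_1) = (34, 49), so from here the quotients repeat a_1, ..., a_12; the period length is 12.
So sqrt(1205) = [34; (1, 2, 2, 16, 1, 12, 1, 16, 2, 2, 1, 68)] with period length k = 12.
k is even, so the fundamental solution of x^2 - 1205y^2 = 1 is (p_{k-1}, q_{k-1}) = (p_11, q_11); compute convergents through index 11.
Convergents (p_i = a_i*p_{i-1} + p_{i-2}, q_i = a_i*q_{i-1} + q_{i-2} with p_{-2}=0, p_{-1}=1, q_{-2}=1, q_{-1}=0):
  i=0: a_0=34, p_0 = 34*1 + 0 = 34, q_0 = 34*0 + 1 = 1.
  i=1: a_1=1, p_1 = 1*34 + 1 = 35, q_1 = 1*1 + 0 = 1.
  i=2: a_2=2, p_2 = 2*35 + 34 = 104, q_2 = 2*1 + 1 = 3.
  i=3: a_3=2, p_3 = 2*104 + 35 = 243, q_3 = 2*3 + 1 = 7.
  i=4: a_4=16, p_4 = 16*243 + 104 = 3992, q_4 = 16*7 + 3 = 115.
  i=5: a_5=1, p_5 = 1*3992 + 243 = 4235, q_5 = 1*115 + 7 = 122.
  i=6: a_6=12, p_6 = 12*4235 + 3992 = 54812, q_6 = 12*122 + 115 = 1579.
  i=7: a_7=1, p_7 = 1*54812 + 4235 = 59047, q_7 = 1*1579 + 122 = 1701.
  i=8: a_8=16, p_8 = 16*59047 + 54812 = 999564, q_8 = 16*1701 + 1579 = 28795.
  i=9: a_9=2, p_9 = 2*999564 + 59047 = 2058175, q_9 = 2*28795 + 1701 = 59291.
  i=10: a_10=2, p_10 = 2*2058175 + 999564 = 5115914, q_10 = 2*59291 + 28795 = 147377.
  i=11: a_11=1, p_11 = 1*5115914 + 2058175 = 7174089, q_11 = 1*147377 + 59291 = 206668.
Check: 7174089^2 - 1205*206668^2 = 51467552979921 - 51467552979920 = 1, so (x, y) = (7174089, 206668) solves the equation, and by the theorem it is the least positive solution.

(x, y) = (7174089, 206668)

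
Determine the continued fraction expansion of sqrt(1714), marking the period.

Write x_i = (sqrt(1714) + m_i)/d_i with (m_0, d_0) = (0, 1). a_0 = floor(sqrt(1714)) = 41, since 41^2 = 1681 <= 1714 < 1764 = 42^2.
Iterate m_{i+1} = d_i*a_i - m_i, d_{i+1} = (1714 - m_{i+1}^2)/d_i, a_{i+1} = floor((a_0 + m_{i+1})/d_{i+1}):
  m_1 = 1*41 - 0 = 41, d_1 = (1714 - 41^2)/1 = 33/1 = 33, a_1 = floor((41 + 41)/33) = 2.
  m_2 = 33*2 - 41 = 25, d_2 = (1714 - 25^2)/33 = 1089/33 = 33, a_2 = floor((41 + 25)/33) = 2.
  m_3 = 33*2 - 25 = 41, d_3 = (1714 - 41^2)/33 = 33/33 = 1, a_3 = floor((41 + 41)/1) = 82.
  m_4 = 1*82 - 41 = 41, d_4 = (1714 - 41^2)/1 = 33/1 = 33: (m_4, d_4) = (m_1, d_1) = (41, 33), so from here the quotients repeat a_1, ..., a_3; the period length is 3.
Hence the expansion of sqrt(1714) is a_0 = 41 followed by the repeating block 2, 2, 82 (period 3).

[41; (2, 2, 82)]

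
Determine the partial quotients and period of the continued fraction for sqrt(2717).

Write x_i = (sqrt(2717) + m_i)/d_i with (m_0, d_0) = (0, 1). a_0 = floor(sqrt(2717)) = 52, since 52^2 = 2704 <= 2717 < 2809 = 53^2.
Iterate m_{i+1} = d_i*a_i - m_i, d_{i+1} = (2717 - m_{i+1}^2)/d_i, a_{i+1} = floor((a_0 + m_{i+1})/d_{i+1}):
  m_1 = 1*52 - 0 = 52, d_1 = (2717 - 52^2)/1 = 13/1 = 13, a_1 = floor((52 + 52)/13) = 8.
  m_2 = 13*8 - 52 = 52, d_2 = (2717 - 52^2)/13 = 13/13 = 1, a_2 = floor((52 + 52)/1) = 104.
  m_3 = 1*104 - 52 = 52, d_3 = (2717 - 52^2)/1 = 13/1 = 13: (m_3, d_3) = (m_1, d_1) = (52, 13), so from here the quotients repeat a_1, a_2; the period length is 2.
Hence the expansion of sqrt(2717) is a_0 = 52 followed by the repeating block 8, 104 (period 2).

[52; (8, 104)]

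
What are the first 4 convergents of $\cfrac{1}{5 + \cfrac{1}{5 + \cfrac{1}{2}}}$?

0/1, 1/5, 5/26, 11/57

Using the convergent recurrence p_i = a_i*p_{i-1} + p_{i-2}, q_i = a_i*q_{i-1} + q_{i-2} with p_{-2}=0, p_{-1}=1, q_{-2}=1, q_{-1}=0:
  i=0: a_0=0, p_0 = 0*1 + 0 = 0, q_0 = 0*0 + 1 = 1.
  i=1: a_1=5, p_1 = 5*0 + 1 = 1, q_1 = 5*1 + 0 = 5.
  i=2: a_2=5, p_2 = 5*1 + 0 = 5, q_2 = 5*5 + 1 = 26.
  i=3: a_3=2, p_3 = 2*5 + 1 = 11, q_3 = 2*26 + 5 = 57.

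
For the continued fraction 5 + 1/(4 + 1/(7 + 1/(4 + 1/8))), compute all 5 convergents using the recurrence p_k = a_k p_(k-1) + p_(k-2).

5/1, 21/4, 152/29, 629/120, 5184/989

Using the convergent recurrence p_i = a_i*p_{i-1} + p_{i-2}, q_i = a_i*q_{i-1} + q_{i-2} with p_{-2}=0, p_{-1}=1, q_{-2}=1, q_{-1}=0:
  i=0: a_0=5, p_0 = 5*1 + 0 = 5, q_0 = 5*0 + 1 = 1.
  i=1: a_1=4, p_1 = 4*5 + 1 = 21, q_1 = 4*1 + 0 = 4.
  i=2: a_2=7, p_2 = 7*21 + 5 = 152, q_2 = 7*4 + 1 = 29.
  i=3: a_3=4, p_3 = 4*152 + 21 = 629, q_3 = 4*29 + 4 = 120.
  i=4: a_4=8, p_4 = 8*629 + 152 = 5184, q_4 = 8*120 + 29 = 989.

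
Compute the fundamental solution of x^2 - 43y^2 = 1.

First expand sqrt(43) as a continued fraction. With x_i = (sqrt(43) + m_i)/d_i and (m_0, d_0) = (0, 1): a_0 = floor(sqrt(43)) = 6, since 6^2 = 36 <= 43 < 49 = 7^2.
Iterate m_{i+1} = d_i*a_i - m_i, d_{i+1} = (43 - m_{i+1}^2)/d_i, a_{i+1} = floor((a_0 + m_{i+1})/d_{i+1}):
  m_1 = 1*6 - 0 = 6, d_1 = (43 - 6^2)/1 = 7/1 = 7, a_1 = floor((6 + 6)/7) = 1.
  m_2 = 7*1 - 6 = 1, d_2 = (43 - 1^2)/7 = 42/7 = 6, a_2 = floor((6 + 1)/6) = 1.
  m_3 = 6*1 - 1 = 5, d_3 = (43 - 5^2)/6 = 18/6 = 3, a_3 = floor((6 + 5)/3) = 3.
  m_4 = 3*3 - 5 = 4, d_4 = (43 - 4^2)/3 = 27/3 = 9, a_4 = floor((6 + 4)/9) = 1.
  m_5 = 9*1 - 4 = 5, d_5 = (43 - 5^2)/9 = 18/9 = 2, a_5 = floor((6 + 5)/2) = 5.
  m_6 = 2*5 - 5 = 5, d_6 = (43 - 5^2)/2 = 18/2 = 9, a_6 = floor((6 + 5)/9) = 1.
  m_7 = 9*1 - 5 = 4, d_7 = (43 - 4^2)/9 = 27/9 = 3, a_7 = floor((6 + 4)/3) = 3.
  m_8 = 3*3 - 4 = 5, d_8 = (43 - 5^2)/3 = 18/3 = 6, a_8 = floor((6 + 5)/6) = 1.
  m_9 = 6*1 - 5 = 1, d_9 = (43 - 1^2)/6 = 42/6 = 7, a_9 = floor((6 + 1)/7) = 1.
  m_10 = 7*1 - 1 = 6, d_10 = (43 - 6^2)/7 = 7/7 = 1, a_10 = floor((6 + 6)/1) = 12.
  m_11 = 1*12 - 6 = 6, d_11 = (43 - 6^2)/1 = 7/1 = 7: (m_11, d_11) = (m_1, d_1) = (6, 7), so from here the quotients repeat a_1, ..., a_10; the period length is 10.
So sqrt(43) = [6; (1, 1, 3, 1, 5, 1, 3, 1, 1, 12)] with period length k = 10.
k is even, so the fundamental solution of x^2 - 43y^2 = 1 is (p_{k-1}, q_{k-1}) = (p_9, q_9); compute convergents through index 9.
Convergents (p_i = a_i*p_{i-1} + p_{i-2}, q_i = a_i*q_{i-1} + q_{i-2} with p_{-2}=0, p_{-1}=1, q_{-2}=1, q_{-1}=0):
  i=0: a_0=6, p_0 = 6*1 + 0 = 6, q_0 = 6*0 + 1 = 1.
  i=1: a_1=1, p_1 = 1*6 + 1 = 7, q_1 = 1*1 + 0 = 1.
  i=2: a_2=1, p_2 = 1*7 + 6 = 13, q_2 = 1*1 + 1 = 2.
  i=3: a_3=3, p_3 = 3*13 + 7 = 46, q_3 = 3*2 + 1 = 7.
  i=4: a_4=1, p_4 = 1*46 + 13 = 59, q_4 = 1*7 + 2 = 9.
  i=5: a_5=5, p_5 = 5*59 + 46 = 341, q_5 = 5*9 + 7 = 52.
  i=6: a_6=1, p_6 = 1*341 + 59 = 400, q_6 = 1*52 + 9 = 61.
  i=7: a_7=3, p_7 = 3*400 + 341 = 1541, q_7 = 3*61 + 52 = 235.
  i=8: a_8=1, p_8 = 1*1541 + 400 = 1941, q_8 = 1*235 + 61 = 296.
  i=9: a_9=1, p_9 = 1*1941 + 1541 = 3482, q_9 = 1*296 + 235 = 531.
Check: 3482^2 - 43*531^2 = 12124324 - 12124323 = 1, so (x, y) = (3482, 531) solves the equation, and by the theorem it is the least positive solution.

(x, y) = (3482, 531)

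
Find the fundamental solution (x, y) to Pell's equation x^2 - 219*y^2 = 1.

(x, y) = (74, 5)

First expand sqrt(219) as a continued fraction. With x_i = (sqrt(219) + m_i)/d_i and (m_0, d_0) = (0, 1): a_0 = floor(sqrt(219)) = 14, since 14^2 = 196 <= 219 < 225 = 15^2.
Iterate m_{i+1} = d_i*a_i - m_i, d_{i+1} = (219 - m_{i+1}^2)/d_i, a_{i+1} = floor((a_0 + m_{i+1})/d_{i+1}):
  m_1 = 1*14 - 0 = 14, d_1 = (219 - 14^2)/1 = 23/1 = 23, a_1 = floor((14 + 14)/23) = 1.
  m_2 = 23*1 - 14 = 9, d_2 = (219 - 9^2)/23 = 138/23 = 6, a_2 = floor((14 + 9)/6) = 3.
  m_3 = 6*3 - 9 = 9, d_3 = (219 - 9^2)/6 = 138/6 = 23, a_3 = floor((14 + 9)/23) = 1.
  m_4 = 23*1 - 9 = 14, d_4 = (219 - 14^2)/23 = 23/23 = 1, a_4 = floor((14 + 14)/1) = 28.
  m_5 = 1*28 - 14 = 14, d_5 = (219 - 14^2)/1 = 23/1 = 23: (m_5, d_5) = (m_1, d_1) = (14, 23), so from here the quotients repeat a_1, ..., a_4; the period length is 4.
So sqrt(219) = [14; (1, 3, 1, 28)] with period length k = 4.
k is even, so the fundamental solution of x^2 - 219y^2 = 1 is (p_{k-1}, q_{k-1}) = (p_3, q_3); compute convergents through index 3.
Convergents (p_i = a_i*p_{i-1} + p_{i-2}, q_i = a_i*q_{i-1} + q_{i-2} with p_{-2}=0, p_{-1}=1, q_{-2}=1, q_{-1}=0):
  i=0: a_0=14, p_0 = 14*1 + 0 = 14, q_0 = 14*0 + 1 = 1.
  i=1: a_1=1, p_1 = 1*14 + 1 = 15, q_1 = 1*1 + 0 = 1.
  i=2: a_2=3, p_2 = 3*15 + 14 = 59, q_2 = 3*1 + 1 = 4.
  i=3: a_3=1, p_3 = 1*59 + 15 = 74, q_3 = 1*4 + 1 = 5.
Check: 74^2 - 219*5^2 = 5476 - 5475 = 1, so (x, y) = (74, 5) solves the equation, and by the theorem it is the least positive solution.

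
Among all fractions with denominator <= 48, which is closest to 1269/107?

Expand x = 1269/107 as a continued fraction with the Euclidean algorithm:
  1269 = 11*107 + 92, so a_0 = 11.
  107 = 1*92 + 15, so a_1 = 1.
  92 = 6*15 + 2, so a_2 = 6.
  15 = 7*2 + 1, so a_3 = 7.
  2 = 2*1 + 0, so a_4 = 2.
so x = [11; 1, 6, 7, 2].
Convergents (p_i = a_i*p_{i-1} + p_{i-2}, q_i = a_i*q_{i-1} + q_{i-2} with p_{-2}=0, p_{-1}=1, q_{-2}=1, q_{-1}=0), until the denominator exceeds 48:
  i=0: a_0=11, p_0 = 11*1 + 0 = 11, q_0 = 11*0 + 1 = 1.
  i=1: a_1=1, p_1 = 1*11 + 1 = 12, q_1 = 1*1 + 0 = 1.
  i=2: a_2=6, p_2 = 6*12 + 11 = 83, q_2 = 6*1 + 1 = 7.
  i=3: a_3=7, p_3 = 7*83 + 12 = 593, q_3 = 7*7 + 1 = 50.
q_3 = 50 > 48, so the last convergent with denominator <= 48 is p_2/q_2 = 83/7.
The closest fraction with denominator <= 48 is either p_2/q_2 or the intermediate fraction (k*p_2 + p_1)/(k*q_2 + q_1) with the largest k >= 1 whose denominator stays <= 48; these approach x as k grows, and every other convergent or intermediate fraction in range is farther away.
Largest k: floor((48 - q_1)/q_2) = floor((48 - 1)/7) = 6.
That gives (6*83 + 12)/(6*7 + 1) = 510/43.
Compare the errors: |x - 83/7| = |1269*7 - 83*107|/(107*7) = 2/749, and |x - 510/43| = |1269*43 - 510*107|/(107*43) = 3/4601.
Cross-multiplying, 3*749 = 2247 < 9202 = 2*4601, so 3/4601 is smaller: the intermediate fraction 510/43 is closer to x than 83/7.

510/43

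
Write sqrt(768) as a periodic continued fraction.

[27; (1, 2, 2, 13, 2, 2, 1, 54)]

Write x_i = (sqrt(768) + m_i)/d_i with (m_0, d_0) = (0, 1). a_0 = floor(sqrt(768)) = 27, since 27^2 = 729 <= 768 < 784 = 28^2.
Iterate m_{i+1} = d_i*a_i - m_i, d_{i+1} = (768 - m_{i+1}^2)/d_i, a_{i+1} = floor((a_0 + m_{i+1})/d_{i+1}):
  m_1 = 1*27 - 0 = 27, d_1 = (768 - 27^2)/1 = 39/1 = 39, a_1 = floor((27 + 27)/39) = 1.
  m_2 = 39*1 - 27 = 12, d_2 = (768 - 12^2)/39 = 624/39 = 16, a_2 = floor((27 + 12)/16) = 2.
  m_3 = 16*2 - 12 = 20, d_3 = (768 - 20^2)/16 = 368/16 = 23, a_3 = floor((27 + 20)/23) = 2.
  m_4 = 23*2 - 20 = 26, d_4 = (768 - 26^2)/23 = 92/23 = 4, a_4 = floor((27 + 26)/4) = 13.
  m_5 = 4*13 - 26 = 26, d_5 = (768 - 26^2)/4 = 92/4 = 23, a_5 = floor((27 + 26)/23) = 2.
  m_6 = 23*2 - 26 = 20, d_6 = (768 - 20^2)/23 = 368/23 = 16, a_6 = floor((27 + 20)/16) = 2.
  m_7 = 16*2 - 20 = 12, d_7 = (768 - 12^2)/16 = 624/16 = 39, a_7 = floor((27 + 12)/39) = 1.
  m_8 = 39*1 - 12 = 27, d_8 = (768 - 27^2)/39 = 39/39 = 1, a_8 = floor((27 + 27)/1) = 54.
  m_9 = 1*54 - 27 = 27, d_9 = (768 - 27^2)/1 = 39/1 = 39: (m_9, d_9) = (m_1, d_1) = (27, 39), so from here the quotients repeat a_1, ..., a_8; the period length is 8.
Hence the expansion of sqrt(768) is a_0 = 27 followed by the repeating block 1, 2, 2, 13, 2, 2, 1, 54 (period 8).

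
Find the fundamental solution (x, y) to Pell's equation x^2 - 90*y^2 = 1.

First expand sqrt(90) as a continued fraction. With x_i = (sqrt(90) + m_i)/d_i and (m_0, d_0) = (0, 1): a_0 = floor(sqrt(90)) = 9, since 9^2 = 81 <= 90 < 100 = 10^2.
Iterate m_{i+1} = d_i*a_i - m_i, d_{i+1} = (90 - m_{i+1}^2)/d_i, a_{i+1} = floor((a_0 + m_{i+1})/d_{i+1}):
  m_1 = 1*9 - 0 = 9, d_1 = (90 - 9^2)/1 = 9/1 = 9, a_1 = floor((9 + 9)/9) = 2.
  m_2 = 9*2 - 9 = 9, d_2 = (90 - 9^2)/9 = 9/9 = 1, a_2 = floor((9 + 9)/1) = 18.
  m_3 = 1*18 - 9 = 9, d_3 = (90 - 9^2)/1 = 9/1 = 9: (m_3, d_3) = (m_1, d_1) = (9, 9), so from here the quotients repeat a_1, a_2; the period length is 2.
So sqrt(90) = [9; (2, 18)] with period length k = 2.
k is even, so the fundamental solution of x^2 - 90y^2 = 1 is (p_{k-1}, q_{k-1}) = (p_1, q_1); compute convergents through index 1.
Convergents (p_i = a_i*p_{i-1} + p_{i-2}, q_i = a_i*q_{i-1} + q_{i-2} with p_{-2}=0, p_{-1}=1, q_{-2}=1, q_{-1}=0):
  i=0: a_0=9, p_0 = 9*1 + 0 = 9, q_0 = 9*0 + 1 = 1.
  i=1: a_1=2, p_1 = 2*9 + 1 = 19, q_1 = 2*1 + 0 = 2.
Check: 19^2 - 90*2^2 = 361 - 360 = 1, so (x, y) = (19, 2) solves the equation, and by the theorem it is the least positive solution.

(x, y) = (19, 2)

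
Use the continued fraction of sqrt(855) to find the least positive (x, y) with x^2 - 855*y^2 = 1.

First expand sqrt(855) as a continued fraction. With x_i = (sqrt(855) + m_i)/d_i and (m_0, d_0) = (0, 1): a_0 = floor(sqrt(855)) = 29, since 29^2 = 841 <= 855 < 900 = 30^2.
Iterate m_{i+1} = d_i*a_i - m_i, d_{i+1} = (855 - m_{i+1}^2)/d_i, a_{i+1} = floor((a_0 + m_{i+1})/d_{i+1}):
  m_1 = 1*29 - 0 = 29, d_1 = (855 - 29^2)/1 = 14/1 = 14, a_1 = floor((29 + 29)/14) = 4.
  m_2 = 14*4 - 29 = 27, d_2 = (855 - 27^2)/14 = 126/14 = 9, a_2 = floor((29 + 27)/9) = 6.
  m_3 = 9*6 - 27 = 27, d_3 = (855 - 27^2)/9 = 126/9 = 14, a_3 = floor((29 + 27)/14) = 4.
  m_4 = 14*4 - 27 = 29, d_4 = (855 - 29^2)/14 = 14/14 = 1, a_4 = floor((29 + 29)/1) = 58.
  m_5 = 1*58 - 29 = 29, d_5 = (855 - 29^2)/1 = 14/1 = 14: (m_5, d_5) = (m_1, d_1) = (29, 14), so from here the quotients repeat a_1, ..., a_4; the period length is 4.
So sqrt(855) = [29; (4, 6, 4, 58)] with period length k = 4.
k is even, so the fundamental solution of x^2 - 855y^2 = 1 is (p_{k-1}, q_{k-1}) = (p_3, q_3); compute convergents through index 3.
Convergents (p_i = a_i*p_{i-1} + p_{i-2}, q_i = a_i*q_{i-1} + q_{i-2} with p_{-2}=0, p_{-1}=1, q_{-2}=1, q_{-1}=0):
  i=0: a_0=29, p_0 = 29*1 + 0 = 29, q_0 = 29*0 + 1 = 1.
  i=1: a_1=4, p_1 = 4*29 + 1 = 117, q_1 = 4*1 + 0 = 4.
  i=2: a_2=6, p_2 = 6*117 + 29 = 731, q_2 = 6*4 + 1 = 25.
  i=3: a_3=4, p_3 = 4*731 + 117 = 3041, q_3 = 4*25 + 4 = 104.
Check: 3041^2 - 855*104^2 = 9247681 - 9247680 = 1, so (x, y) = (3041, 104) solves the equation, and by the theorem it is the least positive solution.

(x, y) = (3041, 104)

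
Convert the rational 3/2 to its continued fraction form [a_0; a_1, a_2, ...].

[1; 2]

Run the Euclidean algorithm on 3 and 2; the successive quotients are the partial quotients a_0, a_1, ... (each step inverts the fractional part left over by the previous one):
  3 = 1*2 + 1, so a_0 = 1.
  2 = 2*1 + 0, so a_1 = 2.
The remainder reaches 0 after 2 divisions, so the expansion has 2 partial quotients, read off in order.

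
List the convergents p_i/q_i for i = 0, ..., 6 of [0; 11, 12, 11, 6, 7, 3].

Using the convergent recurrence p_i = a_i*p_{i-1} + p_{i-2}, q_i = a_i*q_{i-1} + q_{i-2} with p_{-2}=0, p_{-1}=1, q_{-2}=1, q_{-1}=0:
  i=0: a_0=0, p_0 = 0*1 + 0 = 0, q_0 = 0*0 + 1 = 1.
  i=1: a_1=11, p_1 = 11*0 + 1 = 1, q_1 = 11*1 + 0 = 11.
  i=2: a_2=12, p_2 = 12*1 + 0 = 12, q_2 = 12*11 + 1 = 133.
  i=3: a_3=11, p_3 = 11*12 + 1 = 133, q_3 = 11*133 + 11 = 1474.
  i=4: a_4=6, p_4 = 6*133 + 12 = 810, q_4 = 6*1474 + 133 = 8977.
  i=5: a_5=7, p_5 = 7*810 + 133 = 5803, q_5 = 7*8977 + 1474 = 64313.
  i=6: a_6=3, p_6 = 3*5803 + 810 = 18219, q_6 = 3*64313 + 8977 = 201916.

0/1, 1/11, 12/133, 133/1474, 810/8977, 5803/64313, 18219/201916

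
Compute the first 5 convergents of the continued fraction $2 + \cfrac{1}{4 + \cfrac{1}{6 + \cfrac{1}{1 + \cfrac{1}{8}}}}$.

2/1, 9/4, 56/25, 65/29, 576/257

Using the convergent recurrence p_i = a_i*p_{i-1} + p_{i-2}, q_i = a_i*q_{i-1} + q_{i-2} with p_{-2}=0, p_{-1}=1, q_{-2}=1, q_{-1}=0:
  i=0: a_0=2, p_0 = 2*1 + 0 = 2, q_0 = 2*0 + 1 = 1.
  i=1: a_1=4, p_1 = 4*2 + 1 = 9, q_1 = 4*1 + 0 = 4.
  i=2: a_2=6, p_2 = 6*9 + 2 = 56, q_2 = 6*4 + 1 = 25.
  i=3: a_3=1, p_3 = 1*56 + 9 = 65, q_3 = 1*25 + 4 = 29.
  i=4: a_4=8, p_4 = 8*65 + 56 = 576, q_4 = 8*29 + 25 = 257.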